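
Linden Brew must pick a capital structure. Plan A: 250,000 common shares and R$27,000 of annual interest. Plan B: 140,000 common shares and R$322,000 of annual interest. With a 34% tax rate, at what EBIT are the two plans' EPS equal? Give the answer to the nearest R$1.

R$697,455

At indifference, (EBIT − 27,000)(1 − t)/250,000 = (EBIT − 322,000)(1 − t)/140,000.
Cancelling (1 − t) and cross-multiplying: 140,000·(EBIT − 27,000) = 250,000·(EBIT − 322,000).
Solving, EBIT = (322,000·250,000 − 27,000·140,000) / (250,000 − 140,000) = 76,720,000,000 / 110,000 = 697,454.55.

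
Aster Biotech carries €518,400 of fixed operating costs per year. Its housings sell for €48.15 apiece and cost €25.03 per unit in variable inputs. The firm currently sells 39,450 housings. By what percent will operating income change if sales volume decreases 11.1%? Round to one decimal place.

Contribution at this volume is 39,450 × €23.12 = €912,084.00.
EBIT = €912,084.00 − €518,400 = €393,684.00.
DOL = contribution ÷ EBIT = €912,084.00 ÷ €393,684.00 = 2.3168.
So EBIT moves 2.3168 × (-11.1%) = -25.7%.

-25.7%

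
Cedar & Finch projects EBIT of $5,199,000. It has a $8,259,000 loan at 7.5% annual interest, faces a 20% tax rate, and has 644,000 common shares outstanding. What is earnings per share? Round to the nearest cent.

Interest = $619,425.00, so EBT = $5,199,000 − $619,425.00 = $4,579,575.00.
Net income = $4,579,575.00 × (1 − 0.20) = $3,663,660.00.
Per share: $3,663,660.00 / 644,000 shares = $5.69.

$5.69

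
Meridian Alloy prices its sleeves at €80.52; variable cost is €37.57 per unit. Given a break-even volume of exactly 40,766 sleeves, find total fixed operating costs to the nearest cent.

€1,750,899.70

Each unit contributes €80.52 − €37.57 = €42.95.
Fixed costs = break-even units × CM = 40,766 × €42.95 = €1,750,899.70.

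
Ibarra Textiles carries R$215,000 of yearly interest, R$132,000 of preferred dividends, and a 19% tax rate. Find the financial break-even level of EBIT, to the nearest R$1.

Preferred dividends are paid after tax, so their pre-tax equivalent is R$132,000 ÷ (1 − 0.19) = R$162,962.96.
EPS = 0 when EBIT covers interest plus the pre-tax preferred burden: R$215,000 + R$162,962.96 = R$377,962.96.

R$377,963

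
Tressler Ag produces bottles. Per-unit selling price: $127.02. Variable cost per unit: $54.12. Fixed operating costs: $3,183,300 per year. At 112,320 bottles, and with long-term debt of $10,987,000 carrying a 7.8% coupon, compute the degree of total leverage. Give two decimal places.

Contribution at this volume is 112,320 × $72.90 = $8,188,128.00.
Operating income = contribution − fixed costs = $8,188,128.00 − $3,183,300 = $5,004,828.00. Interest = $856,986.00, so EBIT − I = $4,147,842.00.
DCL = contribution ÷ (EBIT − I) = $8,188,128.00 ÷ $4,147,842.00 = 1.9741.

1.97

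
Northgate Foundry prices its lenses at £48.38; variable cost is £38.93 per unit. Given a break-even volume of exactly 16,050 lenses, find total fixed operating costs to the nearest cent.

Each unit contributes £48.38 − £38.93 = £9.45.
Since BE = FC / CM, FC = 16,050 × £9.45 = £151,672.50.

£151,672.50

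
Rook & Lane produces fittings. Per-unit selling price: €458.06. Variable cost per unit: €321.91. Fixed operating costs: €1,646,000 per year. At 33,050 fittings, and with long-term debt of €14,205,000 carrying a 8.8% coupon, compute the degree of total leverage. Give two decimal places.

Contribution at this volume is 33,050 × €136.15 = €4,499,757.50.
EBIT = €4,499,757.50 − €1,646,000 = €2,853,757.50. Interest = €1,250,040.00, so EBIT − I = €1,603,717.50.
DCL = contribution ÷ (EBIT − I) = €4,499,757.50 ÷ €1,603,717.50 = 2.8058.

2.81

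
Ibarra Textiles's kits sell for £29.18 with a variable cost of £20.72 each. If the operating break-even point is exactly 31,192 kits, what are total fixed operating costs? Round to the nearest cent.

£263,884.32

Unit CM = price − variable cost = £29.18 − £20.72 = £8.46.
Fixed costs = break-even units × CM = 31,192 × £8.46 = £263,884.32.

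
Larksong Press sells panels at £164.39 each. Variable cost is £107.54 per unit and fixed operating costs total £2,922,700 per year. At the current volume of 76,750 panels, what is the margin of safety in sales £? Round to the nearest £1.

Each unit contributes £164.39 − £107.54 = £56.85. Break-even units = £2,922,700 ÷ £56.85 = 51,410.73; break-even revenue = 51,410.73 × £164.39 = £8,451,409.90.
Actual sales revenue = 76,750 × £164.39 = £12,616,932.50.
Margin of safety = £12,616,932.50 − £8,451,409.90 = £4,165,523.

£4,165,523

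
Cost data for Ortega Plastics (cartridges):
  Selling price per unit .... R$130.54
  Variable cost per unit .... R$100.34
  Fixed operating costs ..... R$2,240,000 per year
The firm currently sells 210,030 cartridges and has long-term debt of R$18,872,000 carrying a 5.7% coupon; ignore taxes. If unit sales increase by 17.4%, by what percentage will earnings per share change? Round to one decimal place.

+36.5%

Contribution at this volume is 210,030 × R$30.20 = R$6,342,906.00.
Operating income = contribution − fixed costs = R$6,342,906.00 − R$2,240,000 = R$4,102,906.00.
Interest = R$1,075,704.00, so EBIT − I = R$3,027,202.00.
DCL = total CM / (EBIT − I) = R$6,342,906.00 / R$3,027,202.00 = 2.0953.
%ΔEPS = DCL × %ΔSales = 2.0953 × +17.4% = +36.5%.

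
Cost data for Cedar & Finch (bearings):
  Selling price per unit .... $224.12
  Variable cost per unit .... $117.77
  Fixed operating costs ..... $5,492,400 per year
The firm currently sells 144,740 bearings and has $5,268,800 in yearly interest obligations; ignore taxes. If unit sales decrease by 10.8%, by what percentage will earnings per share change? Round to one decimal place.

-35.9%

Contribution at this volume is 144,740 × $106.35 = $15,393,099.00.
Operating income = contribution − fixed costs = $15,393,099.00 − $5,492,400 = $9,900,699.00.
Interest = $5,268,800.00, so EBIT − I = $4,631,899.00.
DCL = total CM / (EBIT − I) = $15,393,099.00 / $4,631,899.00 = 3.3233.
%ΔEPS = DCL × %ΔSales = 3.3233 × -10.8% = -35.9%.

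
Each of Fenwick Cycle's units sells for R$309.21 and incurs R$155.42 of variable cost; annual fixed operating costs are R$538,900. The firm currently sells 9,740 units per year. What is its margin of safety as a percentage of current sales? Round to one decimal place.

64.0%

Contribution margin per unit = R$309.21 − R$155.42 = R$153.79. Break-even units = R$538,900 ÷ R$153.79 = 3,504.13; break-even revenue = 3,504.13 × R$309.21 = R$1,083,511.73.
Actual sales revenue = 9,740 × R$309.21 = R$3,011,705.40.
Margin of safety = (R$3,011,705.40 − R$1,083,511.73) ÷ R$3,011,705.40 = 64.0%.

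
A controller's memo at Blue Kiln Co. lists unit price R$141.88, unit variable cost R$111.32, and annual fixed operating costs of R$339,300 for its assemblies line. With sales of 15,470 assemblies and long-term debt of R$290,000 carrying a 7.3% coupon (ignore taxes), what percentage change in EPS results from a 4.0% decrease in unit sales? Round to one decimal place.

At 15,470 units, contribution = 15,470 × R$30.56 = R$472,763.20.
Subtracting fixed costs: EBIT = R$472,763.20 − R$339,300 = R$133,463.20.
After interest of R$21,170.00, pre-tax earnings = R$112,293.20.
Degree of combined leverage = contribution ÷ (EBIT − I) = R$472,763.20 ÷ R$112,293.20 = 4.2101.
%ΔEPS = DCL × %ΔSales = 4.2101 × -4.0% = -16.8%.

-16.8%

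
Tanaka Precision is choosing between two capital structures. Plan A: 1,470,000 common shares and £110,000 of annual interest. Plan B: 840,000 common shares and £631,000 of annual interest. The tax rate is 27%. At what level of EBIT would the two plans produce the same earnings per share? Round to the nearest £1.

£1,325,667

At indifference, (EBIT − 110,000)(1 − t)/1,470,000 = (EBIT − 631,000)(1 − t)/840,000.
Cancelling (1 − t) and cross-multiplying: 840,000·(EBIT − 110,000) = 1,470,000·(EBIT − 631,000).
EBIT × (1,470,000 − 840,000) = 631,000 × 1,470,000 − 110,000 × 840,000 = 835,170,000,000, so EBIT = 835,170,000,000 ÷ 630,000 = 1,325,666.67.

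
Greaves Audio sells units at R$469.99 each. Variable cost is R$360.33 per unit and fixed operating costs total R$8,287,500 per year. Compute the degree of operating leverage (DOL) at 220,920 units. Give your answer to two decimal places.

1.52

Contribution at this volume is 220,920 × R$109.66 = R$24,226,087.20.
Operating income = contribution − fixed costs = R$24,226,087.20 − R$8,287,500 = R$15,938,587.20.
Degree of operating leverage = R$24,226,087.20 / R$15,938,587.20 = 1.5200.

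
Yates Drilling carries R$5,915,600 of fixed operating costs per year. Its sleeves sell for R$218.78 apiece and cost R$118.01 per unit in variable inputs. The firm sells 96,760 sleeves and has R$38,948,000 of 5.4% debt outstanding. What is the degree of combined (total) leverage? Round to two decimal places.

5.63

Contribution at this volume is 96,760 × R$100.77 = R$9,750,505.20.
EBIT = R$9,750,505.20 − R$5,915,600 = R$3,834,905.20. Interest = R$2,103,192.00.
DOL = R$9,750,505.20 ÷ R$3,834,905.20 = 2.5426; DFL = R$3,834,905.20 ÷ R$1,731,713.20 = 2.2145.
Combined leverage = 2.5426 × 2.2145 = 5.6306.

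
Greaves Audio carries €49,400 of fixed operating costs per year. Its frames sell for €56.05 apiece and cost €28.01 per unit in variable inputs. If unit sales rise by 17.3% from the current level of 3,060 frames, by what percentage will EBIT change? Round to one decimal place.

+40.8%

Total contribution margin = 3,060 × €28.04 = €85,802.40.
Operating income = contribution − fixed costs = €85,802.40 − €49,400 = €36,402.40.
Degree of operating leverage = €85,802.40 / €36,402.40 = 2.3571.
%ΔEBIT = DOL × %ΔSales = 2.3571 × +17.3% = +40.8%.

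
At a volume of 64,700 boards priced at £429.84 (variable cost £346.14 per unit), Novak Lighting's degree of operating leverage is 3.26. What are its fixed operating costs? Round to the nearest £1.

£3,754,227

Contribution at this volume is 64,700 × £83.70 = £5,415,390.00.
Since DOL = CM ÷ EBIT, EBIT = £5,415,390.00 ÷ 3.26 = £1,661,162.58.
Fixed costs = CM − EBIT = £5,415,390.00 − £1,661,162.58 = £3,754,227.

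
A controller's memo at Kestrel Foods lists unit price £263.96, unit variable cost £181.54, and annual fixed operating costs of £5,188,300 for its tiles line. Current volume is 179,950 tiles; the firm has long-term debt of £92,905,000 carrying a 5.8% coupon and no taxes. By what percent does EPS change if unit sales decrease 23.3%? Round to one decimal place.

Contribution at this volume is 179,950 × £82.42 = £14,831,479.00.
Subtracting fixed costs: EBIT = £14,831,479.00 − £5,188,300 = £9,643,179.00.
Interest = £5,388,490.00, so EBIT − I = £4,254,689.00.
Degree of combined leverage = contribution ÷ (EBIT − I) = £14,831,479.00 ÷ £4,254,689.00 = 3.4859.
EPS therefore changes by 3.4859 × (-23.3%) = -81.2%.

-81.2%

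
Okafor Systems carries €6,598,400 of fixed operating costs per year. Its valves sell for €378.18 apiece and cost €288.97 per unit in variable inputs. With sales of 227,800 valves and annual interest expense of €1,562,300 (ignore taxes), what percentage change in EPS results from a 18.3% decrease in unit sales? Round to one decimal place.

-30.6%

Total contribution margin = 227,800 × €89.21 = €20,322,038.00.
EBIT = €20,322,038.00 − €6,598,400 = €13,723,638.00.
Interest = €1,562,300.00, so EBIT − I = €12,161,338.00.
Degree of combined leverage = contribution ÷ (EBIT − I) = €20,322,038.00 ÷ €12,161,338.00 = 1.6710.
%ΔEPS = DCL × %ΔSales = 1.6710 × -18.3% = -30.6%.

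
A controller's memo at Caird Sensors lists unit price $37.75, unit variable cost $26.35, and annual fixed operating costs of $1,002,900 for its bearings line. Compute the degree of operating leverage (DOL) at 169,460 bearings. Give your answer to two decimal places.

2.08

Contribution at this volume is 169,460 × $11.40 = $1,931,844.00.
Subtracting fixed costs: EBIT = $1,931,844.00 − $1,002,900 = $928,944.00.
DOL = contribution ÷ EBIT = $1,931,844.00 ÷ $928,944.00 = 2.0796.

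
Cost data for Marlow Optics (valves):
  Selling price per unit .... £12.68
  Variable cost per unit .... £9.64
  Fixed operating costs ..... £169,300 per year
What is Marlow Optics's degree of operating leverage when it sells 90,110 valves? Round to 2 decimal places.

Total contribution margin = 90,110 × £3.04 = £273,934.40.
Subtracting fixed costs: EBIT = £273,934.40 − £169,300 = £104,634.40.
So DOL = total CM / EBIT = £273,934.40 / £104,634.40 = 2.6180.

2.62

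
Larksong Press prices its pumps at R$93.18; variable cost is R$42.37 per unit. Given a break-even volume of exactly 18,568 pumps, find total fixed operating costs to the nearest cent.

R$943,440.08

Unit CM = price − variable cost = R$93.18 − R$42.37 = R$50.81.
Since BE = FC / CM, FC = 18,568 × R$50.81 = R$943,440.08.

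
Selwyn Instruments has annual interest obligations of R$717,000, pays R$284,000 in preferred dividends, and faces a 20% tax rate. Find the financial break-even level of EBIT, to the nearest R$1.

R$1,072,000

Grossing the preferred dividend up to pre-tax terms: R$284,000 / (1 − 0.20) = R$355,000.00.
Financial break-even EBIT = interest + D_p ÷ (1 − t) = R$717,000 + R$355,000.00 = R$1,072,000.00.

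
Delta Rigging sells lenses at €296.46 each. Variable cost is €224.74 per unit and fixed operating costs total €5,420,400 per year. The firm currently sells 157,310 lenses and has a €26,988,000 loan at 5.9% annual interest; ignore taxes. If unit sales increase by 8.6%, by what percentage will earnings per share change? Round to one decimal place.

+22.7%

Total contribution margin = 157,310 × €71.72 = €11,282,273.20.
EBIT = €11,282,273.20 − €5,420,400 = €5,861,873.20.
After interest of €1,592,292.00, pre-tax earnings = €4,269,581.20.
Degree of combined leverage = contribution ÷ (EBIT − I) = €11,282,273.20 ÷ €4,269,581.20 = 2.6425.
EPS therefore changes by 2.6425 × (+8.6%) = +22.7%.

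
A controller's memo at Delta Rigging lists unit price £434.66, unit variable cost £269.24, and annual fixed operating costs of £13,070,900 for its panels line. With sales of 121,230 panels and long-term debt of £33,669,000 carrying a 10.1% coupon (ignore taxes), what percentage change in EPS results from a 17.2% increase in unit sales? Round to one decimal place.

+96.3%

At 121,230 units, contribution = 121,230 × £165.42 = £20,053,866.60.
Operating income = contribution − fixed costs = £20,053,866.60 − £13,070,900 = £6,982,966.60.
Interest = £3,400,569.00, so EBIT − I = £3,582,397.60.
Degree of combined leverage = contribution ÷ (EBIT − I) = £20,053,866.60 ÷ £3,582,397.60 = 5.5979.
EPS therefore changes by 5.5979 × (+17.2%) = +96.3%.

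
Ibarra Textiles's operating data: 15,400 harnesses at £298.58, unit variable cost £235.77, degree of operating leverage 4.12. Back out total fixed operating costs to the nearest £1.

Contribution at this volume is 15,400 × £62.81 = £967,274.00.
Since DOL = CM ÷ EBIT, EBIT = £967,274.00 ÷ 4.12 = £234,775.24.
And FC = contribution − EBIT = £967,274.00 − £234,775.24 = £732,499.

£732,499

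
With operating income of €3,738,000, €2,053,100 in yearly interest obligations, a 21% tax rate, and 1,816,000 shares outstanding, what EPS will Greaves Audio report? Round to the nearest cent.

Interest = €2,053,100.00, so EBT = €3,738,000 − €2,053,100.00 = €1,684,900.00.
After tax at 21%: net income = €1,684,900.00 × 0.79 = €1,331,071.00.
Per share: €1,331,071.00 / 1,816,000 shares = €0.73.

€0.73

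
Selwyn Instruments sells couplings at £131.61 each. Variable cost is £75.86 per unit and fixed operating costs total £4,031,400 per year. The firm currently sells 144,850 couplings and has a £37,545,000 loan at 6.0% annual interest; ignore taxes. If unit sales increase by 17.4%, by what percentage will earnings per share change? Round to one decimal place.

+78.4%

At 144,850 units, contribution = 144,850 × £55.75 = £8,075,387.50.
Subtracting fixed costs: EBIT = £8,075,387.50 − £4,031,400 = £4,043,987.50.
After interest of £2,252,700.00, pre-tax earnings = £1,791,287.50.
Degree of combined leverage = contribution ÷ (EBIT − I) = £8,075,387.50 ÷ £1,791,287.50 = 4.5081.
EPS therefore changes by 4.5081 × (+17.4%) = +78.4%.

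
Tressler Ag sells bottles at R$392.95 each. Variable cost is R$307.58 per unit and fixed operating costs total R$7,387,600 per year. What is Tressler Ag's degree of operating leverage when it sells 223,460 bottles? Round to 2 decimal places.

Contribution at this volume is 223,460 × R$85.37 = R$19,076,780.20.
Subtracting fixed costs: EBIT = R$19,076,780.20 − R$7,387,600 = R$11,689,180.20.
Degree of operating leverage = R$19,076,780.20 / R$11,689,180.20 = 1.6320.

1.63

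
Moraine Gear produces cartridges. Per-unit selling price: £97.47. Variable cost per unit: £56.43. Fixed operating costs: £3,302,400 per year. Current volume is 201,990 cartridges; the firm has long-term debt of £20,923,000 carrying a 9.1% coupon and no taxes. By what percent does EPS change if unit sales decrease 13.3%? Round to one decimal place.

Contribution at this volume is 201,990 × £41.04 = £8,289,669.60.
Operating income = contribution − fixed costs = £8,289,669.60 − £3,302,400 = £4,987,269.60.
After interest of £1,903,993.00, pre-tax earnings = £3,083,276.60.
Degree of combined leverage = contribution ÷ (EBIT − I) = £8,289,669.60 ÷ £3,083,276.60 = 2.6886.
%ΔEPS = DCL × %ΔSales = 2.6886 × -13.3% = -35.8%.

-35.8%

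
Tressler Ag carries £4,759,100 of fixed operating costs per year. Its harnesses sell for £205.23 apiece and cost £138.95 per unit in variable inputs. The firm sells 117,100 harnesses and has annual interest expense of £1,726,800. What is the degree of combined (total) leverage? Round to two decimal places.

At 117,100 units, contribution = 117,100 × £66.28 = £7,761,388.00.
Subtracting fixed costs: EBIT = £7,761,388.00 − £4,759,100 = £3,002,288.00. Interest = £1,726,800.00.
DOL = £7,761,388.00 ÷ £3,002,288.00 = 2.5852; DFL = £3,002,288.00 ÷ £1,275,488.00 = 2.3538.
Combined leverage = 2.5852 × 2.3538 = 6.0850.

6.09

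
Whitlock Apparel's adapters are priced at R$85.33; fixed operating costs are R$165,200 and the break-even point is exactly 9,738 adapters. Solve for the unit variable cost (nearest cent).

R$68.37

At break-even, FC = Q × (P − VC), so P − VC = R$165,200 ÷ 9,738 = R$16.9645.
Variable cost per unit = R$85.33 − R$16.9645 = R$68.37.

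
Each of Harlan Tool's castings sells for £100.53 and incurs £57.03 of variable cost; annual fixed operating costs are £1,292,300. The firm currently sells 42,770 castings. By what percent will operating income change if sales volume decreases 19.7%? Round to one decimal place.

-64.5%

At 42,770 units, contribution = 42,770 × £43.50 = £1,860,495.00.
EBIT = £1,860,495.00 − £1,292,300 = £568,195.00.
DOL = contribution ÷ EBIT = £1,860,495.00 ÷ £568,195.00 = 3.2744.
%ΔEBIT = DOL × %ΔSales = 3.2744 × -19.7% = -64.5%.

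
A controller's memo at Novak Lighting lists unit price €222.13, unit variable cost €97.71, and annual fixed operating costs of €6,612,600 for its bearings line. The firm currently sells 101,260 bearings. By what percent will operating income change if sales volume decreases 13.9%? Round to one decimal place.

-29.3%

Contribution at this volume is 101,260 × €124.42 = €12,598,769.20.
Operating income = contribution − fixed costs = €12,598,769.20 − €6,612,600 = €5,986,169.20.
So DOL = total CM / EBIT = €12,598,769.20 / €5,986,169.20 = 2.1046.
Operating income changes by 2.1046 × -13.9% = -29.3%.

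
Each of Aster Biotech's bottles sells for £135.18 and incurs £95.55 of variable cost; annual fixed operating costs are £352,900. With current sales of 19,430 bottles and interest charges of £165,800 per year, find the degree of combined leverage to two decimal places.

At 19,430 units, contribution = 19,430 × £39.63 = £770,010.90.
EBIT = £770,010.90 − £352,900 = £417,110.90. Interest = £165,800.00.
DOL = £770,010.90 ÷ £417,110.90 = 1.8461; DFL = £417,110.90 ÷ £251,310.90 = 1.6597.
Combined leverage = 1.8461 × 1.6597 = 3.0640.

3.06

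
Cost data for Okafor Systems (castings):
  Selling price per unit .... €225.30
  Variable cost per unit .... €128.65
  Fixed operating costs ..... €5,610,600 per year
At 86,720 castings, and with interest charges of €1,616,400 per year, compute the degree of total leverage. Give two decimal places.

At 86,720 units, contribution = 86,720 × €96.65 = €8,381,488.00.
Operating income = contribution − fixed costs = €8,381,488.00 − €5,610,600 = €2,770,888.00. Interest = €1,616,400.00, so EBIT − I = €1,154,488.00.
DCL = contribution ÷ (EBIT − I) = €8,381,488.00 ÷ €1,154,488.00 = 7.2599.

7.26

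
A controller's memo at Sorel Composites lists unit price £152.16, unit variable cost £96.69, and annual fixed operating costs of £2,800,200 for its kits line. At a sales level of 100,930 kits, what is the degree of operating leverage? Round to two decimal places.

Contribution at this volume is 100,930 × £55.47 = £5,598,587.10.
EBIT = £5,598,587.10 − £2,800,200 = £2,798,387.10.
So DOL = total CM / EBIT = £5,598,587.10 / £2,798,387.10 = 2.0006.

2.00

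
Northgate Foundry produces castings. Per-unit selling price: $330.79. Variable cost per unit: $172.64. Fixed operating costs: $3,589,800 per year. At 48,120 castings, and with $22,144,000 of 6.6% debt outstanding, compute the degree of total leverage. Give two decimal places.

2.97

At 48,120 units, contribution = 48,120 × $158.15 = $7,610,178.00.
Operating income = contribution − fixed costs = $7,610,178.00 − $3,589,800 = $4,020,378.00. Interest = $1,461,504.00.
DOL = $7,610,178.00 ÷ $4,020,378.00 = 1.8929; DFL = $4,020,378.00 ÷ $2,558,874.00 = 1.5712.
Combined leverage = 1.8929 × 1.5712 = 2.9741.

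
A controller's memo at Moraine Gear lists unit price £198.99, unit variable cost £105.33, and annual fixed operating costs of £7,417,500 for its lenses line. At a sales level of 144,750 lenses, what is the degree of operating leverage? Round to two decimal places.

At 144,750 units, contribution = 144,750 × £93.66 = £13,557,285.00.
Subtracting fixed costs: EBIT = £13,557,285.00 − £7,417,500 = £6,139,785.00.
Degree of operating leverage = £13,557,285.00 / £6,139,785.00 = 2.2081.

2.21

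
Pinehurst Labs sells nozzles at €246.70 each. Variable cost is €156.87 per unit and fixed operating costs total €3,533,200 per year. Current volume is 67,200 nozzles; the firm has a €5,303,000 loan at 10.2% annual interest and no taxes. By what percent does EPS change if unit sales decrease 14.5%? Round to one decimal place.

-44.6%

Contribution at this volume is 67,200 × €89.83 = €6,036,576.00.
EBIT = €6,036,576.00 − €3,533,200 = €2,503,376.00.
After interest of €540,906.00, pre-tax earnings = €1,962,470.00.
DCL = total CM / (EBIT − I) = €6,036,576.00 / €1,962,470.00 = 3.0760.
%ΔEPS = DCL × %ΔSales = 3.0760 × -14.5% = -44.6%.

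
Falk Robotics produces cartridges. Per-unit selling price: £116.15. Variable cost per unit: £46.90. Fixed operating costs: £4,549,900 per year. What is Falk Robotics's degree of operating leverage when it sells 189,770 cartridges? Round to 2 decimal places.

Contribution at this volume is 189,770 × £69.25 = £13,141,572.50.
EBIT = £13,141,572.50 − £4,549,900 = £8,591,672.50.
DOL = contribution ÷ EBIT = £13,141,572.50 ÷ £8,591,672.50 = 1.5296.

1.53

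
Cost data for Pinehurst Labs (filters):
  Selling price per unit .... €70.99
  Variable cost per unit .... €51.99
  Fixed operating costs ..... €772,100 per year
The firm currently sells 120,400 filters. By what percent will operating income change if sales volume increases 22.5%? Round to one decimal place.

+34.0%

Total contribution margin = 120,400 × €19.00 = €2,287,600.00.
Subtracting fixed costs: EBIT = €2,287,600.00 − €772,100 = €1,515,500.00.
So DOL = total CM / EBIT = €2,287,600.00 / €1,515,500.00 = 1.5095.
%ΔEBIT = DOL × %ΔSales = 1.5095 × +22.5% = +34.0%.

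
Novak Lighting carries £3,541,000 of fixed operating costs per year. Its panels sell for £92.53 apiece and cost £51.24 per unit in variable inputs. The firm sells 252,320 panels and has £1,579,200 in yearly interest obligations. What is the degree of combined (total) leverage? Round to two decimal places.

At 252,320 units, contribution = 252,320 × £41.29 = £10,418,292.80.
Subtracting fixed costs: EBIT = £10,418,292.80 − £3,541,000 = £6,877,292.80. Interest = £1,579,200.00.
DOL = £10,418,292.80 ÷ £6,877,292.80 = 1.5149; DFL = £6,877,292.80 ÷ £5,298,092.80 = 1.2981.
DCL = DOL × DFL = 1.5149 × 1.2981 = 1.9665.

1.97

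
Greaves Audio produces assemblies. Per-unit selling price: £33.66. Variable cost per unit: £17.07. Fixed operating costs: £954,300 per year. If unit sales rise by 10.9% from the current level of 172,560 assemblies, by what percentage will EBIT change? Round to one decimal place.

+16.4%

Contribution at this volume is 172,560 × £16.59 = £2,862,770.40.
Operating income = contribution − fixed costs = £2,862,770.40 − £954,300 = £1,908,470.40.
Degree of operating leverage = £2,862,770.40 / £1,908,470.40 = 1.5000.
Operating income changes by 1.5000 × +10.9% = +16.4%.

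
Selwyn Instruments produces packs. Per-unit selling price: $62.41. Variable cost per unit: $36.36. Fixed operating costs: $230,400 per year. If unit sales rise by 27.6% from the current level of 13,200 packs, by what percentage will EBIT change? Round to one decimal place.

+83.6%

At 13,200 units, contribution = 13,200 × $26.05 = $343,860.00.
Subtracting fixed costs: EBIT = $343,860.00 − $230,400 = $113,460.00.
So DOL = total CM / EBIT = $343,860.00 / $113,460.00 = 3.0307.
%ΔEBIT = DOL × %ΔSales = 3.0307 × +27.6% = +83.6%.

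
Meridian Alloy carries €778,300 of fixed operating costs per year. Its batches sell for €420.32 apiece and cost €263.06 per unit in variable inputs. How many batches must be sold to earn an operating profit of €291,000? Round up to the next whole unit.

Each unit contributes €420.32 − €263.06 = €157.26.
Required volume = (fixed costs + target profit) ÷ CM = (€778,300 + €291,000) ÷ €157.26 = 6,799.57, so 6,800 batches.

6,800 batches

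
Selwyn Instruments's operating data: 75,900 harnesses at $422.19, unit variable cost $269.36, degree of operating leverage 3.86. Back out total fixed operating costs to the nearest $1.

Total contribution margin = 75,900 × $152.83 = $11,599,797.00.
DOL = contribution / EBIT, so EBIT = $11,599,797.00 / 3.86 = $3,005,128.76.
And FC = contribution − EBIT = $11,599,797.00 − $3,005,128.76 = $8,594,668.

$8,594,668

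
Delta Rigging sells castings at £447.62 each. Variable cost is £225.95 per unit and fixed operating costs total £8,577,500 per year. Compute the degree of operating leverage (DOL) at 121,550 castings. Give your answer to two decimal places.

1.47

Total contribution margin = 121,550 × £221.67 = £26,943,988.50.
Subtracting fixed costs: EBIT = £26,943,988.50 − £8,577,500 = £18,366,488.50.
So DOL = total CM / EBIT = £26,943,988.50 / £18,366,488.50 = 1.4670.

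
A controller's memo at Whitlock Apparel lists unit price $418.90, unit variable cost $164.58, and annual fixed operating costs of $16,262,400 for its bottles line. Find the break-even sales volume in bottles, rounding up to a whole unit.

63,945 bottles

Each unit contributes $418.90 − $164.58 = $254.32.
Units to break even: $16,262,400 ÷ $254.32 = 63,944.64, rounded up to 63,945.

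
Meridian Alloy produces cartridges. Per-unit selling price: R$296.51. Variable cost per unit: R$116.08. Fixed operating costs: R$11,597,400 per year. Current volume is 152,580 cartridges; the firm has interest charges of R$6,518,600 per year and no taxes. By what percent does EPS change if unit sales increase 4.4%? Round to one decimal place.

+12.9%

Total contribution margin = 152,580 × R$180.43 = R$27,530,009.40.
Subtracting fixed costs: EBIT = R$27,530,009.40 − R$11,597,400 = R$15,932,609.40.
After interest of R$6,518,600.00, pre-tax earnings = R$9,414,009.40.
Degree of combined leverage = contribution ÷ (EBIT − I) = R$27,530,009.40 ÷ R$9,414,009.40 = 2.9244.
EPS therefore changes by 2.9244 × (+4.4%) = +12.9%.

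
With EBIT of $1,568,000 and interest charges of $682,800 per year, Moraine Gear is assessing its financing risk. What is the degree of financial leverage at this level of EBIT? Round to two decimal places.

Annual interest charges come to $682,800.00.
DFL = EBIT ÷ (EBIT − I) = $1,568,000 ÷ ($1,568,000 − $682,800.00) = $1,568,000 ÷ $885,200.00 = 1.7714.

1.77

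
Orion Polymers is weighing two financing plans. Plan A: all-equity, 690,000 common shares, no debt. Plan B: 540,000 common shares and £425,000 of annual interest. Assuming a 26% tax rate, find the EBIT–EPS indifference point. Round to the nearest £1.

At indifference, (EBIT − 0)(1 − t)/690,000 = (EBIT − 425,000)(1 − t)/540,000.
The (1 − t) factor cancels: (EBIT − 0) × 540,000 = (EBIT − 425,000) × 690,000.
Solving, EBIT = (425,000·690,000 − 0·540,000) / (690,000 − 540,000) = 293,250,000,000 / 150,000 = 1,955,000.00.

£1,955,000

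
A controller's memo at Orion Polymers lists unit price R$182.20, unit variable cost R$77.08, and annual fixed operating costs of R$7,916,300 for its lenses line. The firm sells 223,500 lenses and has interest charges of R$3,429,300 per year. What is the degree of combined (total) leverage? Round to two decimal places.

Contribution at this volume is 223,500 × R$105.12 = R$23,494,320.00.
Operating income = contribution − fixed costs = R$23,494,320.00 − R$7,916,300 = R$15,578,020.00. Interest = R$3,429,300.00, so EBIT − I = R$12,148,720.00.
DCL = contribution ÷ (EBIT − I) = R$23,494,320.00 ÷ R$12,148,720.00 = 1.9339.

1.93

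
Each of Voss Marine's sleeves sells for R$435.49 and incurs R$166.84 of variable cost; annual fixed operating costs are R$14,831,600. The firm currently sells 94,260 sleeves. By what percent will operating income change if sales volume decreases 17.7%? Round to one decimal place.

Total contribution margin = 94,260 × R$268.65 = R$25,322,949.00.
EBIT = R$25,322,949.00 − R$14,831,600 = R$10,491,349.00.
DOL = contribution ÷ EBIT = R$25,322,949.00 ÷ R$10,491,349.00 = 2.4137.
Operating income changes by 2.4137 × -17.7% = -42.7%.

-42.7%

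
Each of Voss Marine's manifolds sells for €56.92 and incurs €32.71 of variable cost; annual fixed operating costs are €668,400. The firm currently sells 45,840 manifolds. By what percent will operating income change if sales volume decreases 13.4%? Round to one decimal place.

Total contribution margin = 45,840 × €24.21 = €1,109,786.40.
Subtracting fixed costs: EBIT = €1,109,786.40 − €668,400 = €441,386.40.
So DOL = total CM / EBIT = €1,109,786.40 / €441,386.40 = 2.5143.
%ΔEBIT = DOL × %ΔSales = 2.5143 × -13.4% = -33.7%.

-33.7%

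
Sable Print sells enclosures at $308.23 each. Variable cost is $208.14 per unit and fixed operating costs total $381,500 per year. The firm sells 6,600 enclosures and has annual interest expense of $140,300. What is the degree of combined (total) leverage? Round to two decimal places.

4.76

Total contribution margin = 6,600 × $100.09 = $660,594.00.
EBIT = $660,594.00 − $381,500 = $279,094.00. Interest = $140,300.00.
DOL = $660,594.00 ÷ $279,094.00 = 2.3669; DFL = $279,094.00 ÷ $138,794.00 = 2.0109.
Combined leverage = 2.3669 × 2.0109 = 4.7596.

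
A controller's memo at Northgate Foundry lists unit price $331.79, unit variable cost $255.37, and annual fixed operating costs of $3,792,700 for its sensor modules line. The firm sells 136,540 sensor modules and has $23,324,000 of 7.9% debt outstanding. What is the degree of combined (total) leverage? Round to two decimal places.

2.17

Contribution at this volume is 136,540 × $76.42 = $10,434,386.80.
Subtracting fixed costs: EBIT = $10,434,386.80 − $3,792,700 = $6,641,686.80. Interest = $1,842,596.00, so EBIT − I = $4,799,090.80.
Degree of total leverage = total CM / (EBIT − interest) = $10,434,386.80 / $4,799,090.80 = 2.1742.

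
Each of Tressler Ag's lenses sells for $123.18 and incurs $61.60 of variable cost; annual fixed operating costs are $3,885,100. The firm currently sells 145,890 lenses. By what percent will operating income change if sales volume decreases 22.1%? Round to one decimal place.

-38.9%

Contribution at this volume is 145,890 × $61.58 = $8,983,906.20.
EBIT = $8,983,906.20 − $3,885,100 = $5,098,806.20.
Degree of operating leverage = $8,983,906.20 / $5,098,806.20 = 1.7620.
Operating income changes by 1.7620 × -22.1% = -38.9%.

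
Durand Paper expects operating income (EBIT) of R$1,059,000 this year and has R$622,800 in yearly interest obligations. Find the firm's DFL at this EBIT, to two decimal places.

Annual interest charges come to R$622,800.00.
DFL = EBIT ÷ (EBIT − I) = R$1,059,000 ÷ (R$1,059,000 − R$622,800.00) = R$1,059,000 ÷ R$436,200.00 = 2.4278.

2.43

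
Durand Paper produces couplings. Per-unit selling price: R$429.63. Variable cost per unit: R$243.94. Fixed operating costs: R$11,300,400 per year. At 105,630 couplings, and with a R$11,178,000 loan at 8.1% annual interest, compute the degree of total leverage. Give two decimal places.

Contribution at this volume is 105,630 × R$185.69 = R$19,614,434.70.
EBIT = R$19,614,434.70 − R$11,300,400 = R$8,314,034.70. Interest = R$905,418.00.
DOL = R$19,614,434.70 ÷ R$8,314,034.70 = 2.3592; DFL = R$8,314,034.70 ÷ R$7,408,616.70 = 1.1222.
DCL = DOL × DFL = 2.3592 × 1.1222 = 2.6475.

2.65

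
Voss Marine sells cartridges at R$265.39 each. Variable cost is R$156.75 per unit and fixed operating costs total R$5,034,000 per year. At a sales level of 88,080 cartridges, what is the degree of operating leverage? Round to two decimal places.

At 88,080 units, contribution = 88,080 × R$108.64 = R$9,569,011.20.
Subtracting fixed costs: EBIT = R$9,569,011.20 − R$5,034,000 = R$4,535,011.20.
Degree of operating leverage = R$9,569,011.20 / R$4,535,011.20 = 2.1100.

2.11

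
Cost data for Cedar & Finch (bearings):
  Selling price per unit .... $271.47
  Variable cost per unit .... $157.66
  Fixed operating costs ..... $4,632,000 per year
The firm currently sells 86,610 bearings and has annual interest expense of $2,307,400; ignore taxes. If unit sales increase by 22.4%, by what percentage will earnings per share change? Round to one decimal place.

Contribution at this volume is 86,610 × $113.81 = $9,857,084.10.
EBIT = $9,857,084.10 − $4,632,000 = $5,225,084.10.
After interest of $2,307,400.00, pre-tax earnings = $2,917,684.10.
Degree of combined leverage = contribution ÷ (EBIT − I) = $9,857,084.10 ÷ $2,917,684.10 = 3.3784.
EPS therefore changes by 3.3784 × (+22.4%) = +75.7%.

+75.7%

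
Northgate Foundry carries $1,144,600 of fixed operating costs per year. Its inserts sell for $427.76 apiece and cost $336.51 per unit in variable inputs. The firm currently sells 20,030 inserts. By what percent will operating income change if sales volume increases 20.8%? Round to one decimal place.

+55.7%

At 20,030 units, contribution = 20,030 × $91.25 = $1,827,737.50.
EBIT = $1,827,737.50 − $1,144,600 = $683,137.50.
Degree of operating leverage = $1,827,737.50 / $683,137.50 = 2.6755.
Operating income changes by 2.6755 × +20.8% = +55.7%.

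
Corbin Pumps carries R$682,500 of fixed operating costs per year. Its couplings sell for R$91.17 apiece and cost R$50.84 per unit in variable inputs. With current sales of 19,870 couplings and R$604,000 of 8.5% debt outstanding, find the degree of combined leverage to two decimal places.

11.87

Total contribution margin = 19,870 × R$40.33 = R$801,357.10.
EBIT = R$801,357.10 − R$682,500 = R$118,857.10. Interest = R$51,340.00, so EBIT − I = R$67,517.10.
Degree of total leverage = total CM / (EBIT − interest) = R$801,357.10 / R$67,517.10 = 11.8690.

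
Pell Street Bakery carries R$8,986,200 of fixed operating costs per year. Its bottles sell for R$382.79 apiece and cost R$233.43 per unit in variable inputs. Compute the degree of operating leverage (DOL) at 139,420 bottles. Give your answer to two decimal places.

At 139,420 units, contribution = 139,420 × R$149.36 = R$20,823,771.20.
EBIT = R$20,823,771.20 − R$8,986,200 = R$11,837,571.20.
So DOL = total CM / EBIT = R$20,823,771.20 / R$11,837,571.20 = 1.7591.

1.76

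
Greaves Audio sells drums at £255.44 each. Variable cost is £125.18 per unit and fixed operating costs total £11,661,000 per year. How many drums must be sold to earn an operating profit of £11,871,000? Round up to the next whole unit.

180,655 drums

Each unit contributes £255.44 − £125.18 = £130.26.
Need Q such that Q × £130.26 − £11,661,000 = £11,871,000, i.e. Q = £23,532,000 / £130.26 = 180,654.08 → 180,655.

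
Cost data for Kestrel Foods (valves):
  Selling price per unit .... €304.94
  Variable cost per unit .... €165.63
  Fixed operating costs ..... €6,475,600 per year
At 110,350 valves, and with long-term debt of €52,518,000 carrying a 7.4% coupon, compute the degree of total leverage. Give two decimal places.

3.07

Contribution at this volume is 110,350 × €139.31 = €15,372,858.50.
EBIT = €15,372,858.50 − €6,475,600 = €8,897,258.50. Interest = €3,886,332.00, so EBIT − I = €5,010,926.50.
Degree of total leverage = total CM / (EBIT − interest) = €15,372,858.50 / €5,010,926.50 = 3.0679.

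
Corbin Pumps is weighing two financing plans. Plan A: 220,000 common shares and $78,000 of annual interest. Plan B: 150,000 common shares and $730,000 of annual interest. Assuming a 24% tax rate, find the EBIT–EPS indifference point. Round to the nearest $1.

At indifference, (EBIT − 78,000)(1 − t)/220,000 = (EBIT − 730,000)(1 − t)/150,000.
Cancelling (1 − t) and cross-multiplying: 150,000·(EBIT − 78,000) = 220,000·(EBIT − 730,000).
EBIT × (220,000 − 150,000) = 730,000 × 220,000 − 78,000 × 150,000 = 148,900,000,000, so EBIT = 148,900,000,000 ÷ 70,000 = 2,127,142.86.

$2,127,143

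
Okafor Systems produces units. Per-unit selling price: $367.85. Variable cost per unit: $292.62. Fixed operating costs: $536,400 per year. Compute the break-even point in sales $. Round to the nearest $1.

$2,622,820

Contribution margin per unit = $367.85 − $292.62 = $75.23, a CM ratio of $75.23 ÷ $367.85 = 0.2045.
Break-even sales = FC ÷ CM ratio = $536,400 × $367.85 / $75.23 = $2,622,820.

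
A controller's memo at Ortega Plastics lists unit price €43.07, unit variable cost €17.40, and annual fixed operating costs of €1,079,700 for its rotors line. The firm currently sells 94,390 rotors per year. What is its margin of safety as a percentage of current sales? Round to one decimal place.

55.4%

Contribution margin per unit = €43.07 − €17.40 = €25.67. Break-even units = €1,079,700 ÷ €25.67 = 42,060.77; break-even revenue = 42,060.77 × €43.07 = €1,811,557.42.
Current sales = 94,390 × €43.07 = €4,065,377.30.
Margin of safety = (€4,065,377.30 − €1,811,557.42) ÷ €4,065,377.30 = 55.4%.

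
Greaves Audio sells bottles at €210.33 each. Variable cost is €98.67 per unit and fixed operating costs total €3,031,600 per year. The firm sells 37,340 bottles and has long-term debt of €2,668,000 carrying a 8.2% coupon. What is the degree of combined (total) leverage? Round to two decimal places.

Contribution at this volume is 37,340 × €111.66 = €4,169,384.40.
Subtracting fixed costs: EBIT = €4,169,384.40 − €3,031,600 = €1,137,784.40. Interest = €218,776.00, so EBIT − I = €919,008.40.
DCL = contribution ÷ (EBIT − I) = €4,169,384.40 ÷ €919,008.40 = 4.5368.

4.54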